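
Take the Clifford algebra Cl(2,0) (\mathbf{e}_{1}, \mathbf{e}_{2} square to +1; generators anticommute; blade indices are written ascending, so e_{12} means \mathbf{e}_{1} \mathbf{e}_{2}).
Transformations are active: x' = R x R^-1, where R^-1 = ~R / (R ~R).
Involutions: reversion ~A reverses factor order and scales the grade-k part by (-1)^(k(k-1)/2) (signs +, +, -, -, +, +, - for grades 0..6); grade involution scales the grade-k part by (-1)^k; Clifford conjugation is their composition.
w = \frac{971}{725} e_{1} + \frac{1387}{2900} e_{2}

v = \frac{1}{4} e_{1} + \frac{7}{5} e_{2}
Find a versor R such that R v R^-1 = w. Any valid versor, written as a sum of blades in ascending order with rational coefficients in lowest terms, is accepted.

Sketch: the shared square \frac{809}{400} makes R = v + w = \frac{4609}{2900} e_{1} + \frac{5447}{2900} e_{2} the natural versor; its sandwich fixes that direction, negates (v - w)/2, and sends v to w.
Answer: \frac{4609}{2900} e_{1} + \frac{5447}{2900} e_{2}


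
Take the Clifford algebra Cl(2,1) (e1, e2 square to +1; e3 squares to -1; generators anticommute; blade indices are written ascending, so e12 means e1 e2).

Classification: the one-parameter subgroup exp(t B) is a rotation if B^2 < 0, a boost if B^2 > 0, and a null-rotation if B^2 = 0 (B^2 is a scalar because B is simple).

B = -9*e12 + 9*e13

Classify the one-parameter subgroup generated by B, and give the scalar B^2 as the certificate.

B^2 term by term: the squares give (-9)^2*(e12)^2 + (9)^2*(e13)^2 = 81*(-1) + 81*(+1) = 0 (each basis 2-blade squares to minus the product of its generators' squares); cross terms between blades sharing an index anticommute and cancel. So B^2 = 0.
Answer: null-rotation, certificate B^2 = 0. One invariant decides it: the square 0 survives every conjugation, and its sign is exactly the classification.


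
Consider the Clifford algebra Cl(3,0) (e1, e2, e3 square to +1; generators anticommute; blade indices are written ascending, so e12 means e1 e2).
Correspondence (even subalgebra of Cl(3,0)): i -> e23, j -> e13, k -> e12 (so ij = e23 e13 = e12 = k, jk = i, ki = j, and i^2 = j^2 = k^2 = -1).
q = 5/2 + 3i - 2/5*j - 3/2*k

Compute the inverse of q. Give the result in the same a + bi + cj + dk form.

In blades: q = 5/2 - 3/2*e12 - 2/5*e13 + 3*e23.
With qbar = 5/2 + 3/2*e12 + 2/5*e13 - 3*e23 (scalar fixed, mapped units negated), q qbar = 883/50 (the sum of squared coefficients), so q^-1 = qbar / (883/50) = 125/883 + 75/883*e12 + 20/883*e13 - 150/883*e23; translating back:
Answer: 125/883 - 150/883*i + 20/883*j + 75/883*k


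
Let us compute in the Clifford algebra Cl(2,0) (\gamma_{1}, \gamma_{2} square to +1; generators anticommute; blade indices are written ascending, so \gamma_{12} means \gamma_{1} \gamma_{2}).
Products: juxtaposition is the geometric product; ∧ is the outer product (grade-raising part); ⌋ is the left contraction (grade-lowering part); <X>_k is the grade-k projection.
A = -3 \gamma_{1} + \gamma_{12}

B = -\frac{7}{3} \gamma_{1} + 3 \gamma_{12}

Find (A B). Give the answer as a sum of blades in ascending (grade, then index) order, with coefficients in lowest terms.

step 1: 4 - \frac{20}{3} \gamma_{2}
Answer: 4 - \frac{20}{3} \gamma_{2}


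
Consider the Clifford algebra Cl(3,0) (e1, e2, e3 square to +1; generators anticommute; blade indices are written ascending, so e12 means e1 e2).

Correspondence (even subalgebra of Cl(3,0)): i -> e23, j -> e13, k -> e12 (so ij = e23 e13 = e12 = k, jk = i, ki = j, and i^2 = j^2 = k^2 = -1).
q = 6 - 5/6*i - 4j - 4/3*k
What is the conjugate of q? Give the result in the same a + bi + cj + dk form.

In blades: q = 6 - 4/3*e12 - 4*e13 - 5/6*e23.
Quaternion conjugation is reversion on the even subalgebra: the scalar is fixed and every grade-2 blade flips sign, giving 6 + 4/3*e12 + 4*e13 + 5/6*e23; translating back:
Answer: 6 + 5/6*i + 4j + 4/3*k


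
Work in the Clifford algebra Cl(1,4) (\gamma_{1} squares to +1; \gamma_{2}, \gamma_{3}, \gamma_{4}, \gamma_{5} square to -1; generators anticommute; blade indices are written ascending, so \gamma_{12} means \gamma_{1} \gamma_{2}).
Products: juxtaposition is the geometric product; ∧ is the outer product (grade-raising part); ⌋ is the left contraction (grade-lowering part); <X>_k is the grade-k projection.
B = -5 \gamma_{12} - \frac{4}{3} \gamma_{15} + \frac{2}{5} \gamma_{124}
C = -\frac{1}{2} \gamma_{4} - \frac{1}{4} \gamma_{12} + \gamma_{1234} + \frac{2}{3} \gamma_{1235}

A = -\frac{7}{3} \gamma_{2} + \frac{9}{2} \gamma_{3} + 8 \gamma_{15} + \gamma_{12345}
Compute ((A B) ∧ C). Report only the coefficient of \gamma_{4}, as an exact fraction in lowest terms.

step 1: -\frac{32}{3} + \frac{35}{3} \gamma_{1} - \frac{14}{15} \gamma_{14} - 40 \gamma_{25} + \frac{2}{5} \gamma_{35} - \frac{45}{2} \gamma_{123} - \frac{28}{9} \gamma_{125} + 6 \gamma_{135} + \frac{4}{3} \gamma_{234} - \frac{16}{5} \gamma_{245} - 5 \gamma_{345} + \frac{9}{5} \gamma_{1234}
step 2: \frac{16}{3} \gamma_{4} + \frac{8}{3} \gamma_{12} - \frac{35}{6} \gamma_{14} - 20 \gamma_{245} + \frac{1}{5} \gamma_{345} + \frac{7}{12} \gamma_{1234} - \frac{649}{90} \gamma_{1235} - \frac{14}{9} \gamma_{1245} + 3 \gamma_{1345} + \frac{5}{4} \gamma_{12345}
Answer: \frac{16}{3}


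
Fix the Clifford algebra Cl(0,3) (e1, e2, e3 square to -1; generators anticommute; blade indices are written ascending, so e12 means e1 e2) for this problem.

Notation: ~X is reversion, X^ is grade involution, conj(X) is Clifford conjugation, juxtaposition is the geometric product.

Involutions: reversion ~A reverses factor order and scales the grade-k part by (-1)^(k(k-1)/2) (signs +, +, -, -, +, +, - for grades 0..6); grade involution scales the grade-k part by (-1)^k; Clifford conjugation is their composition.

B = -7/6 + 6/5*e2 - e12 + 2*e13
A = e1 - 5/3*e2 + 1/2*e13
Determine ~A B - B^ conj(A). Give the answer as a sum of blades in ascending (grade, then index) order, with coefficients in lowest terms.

first term: 3 + 1/2*e1 + 53/18*e2 - 2*e3 + 6/5*e12 + 7/12*e13 - 1/2*e23 + 59/15*e123
second term: 3 + 17/6*e1 - 17/18*e2 - 2*e3 - 6/5*e12 + 7/12*e13 + 1/2*e23 - 59/15*e123
Answer: -7/3*e1 + 35/9*e2 + 12/5*e12 - e23 + 118/15*e123


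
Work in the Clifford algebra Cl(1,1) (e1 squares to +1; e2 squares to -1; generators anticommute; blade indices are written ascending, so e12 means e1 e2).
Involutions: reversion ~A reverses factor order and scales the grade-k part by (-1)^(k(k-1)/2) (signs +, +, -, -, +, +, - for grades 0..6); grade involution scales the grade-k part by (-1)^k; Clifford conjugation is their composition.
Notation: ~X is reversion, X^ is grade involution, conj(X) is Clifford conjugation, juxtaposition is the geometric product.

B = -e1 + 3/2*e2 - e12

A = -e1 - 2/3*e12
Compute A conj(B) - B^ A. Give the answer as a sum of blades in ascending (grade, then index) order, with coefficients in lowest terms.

first term: -5/3 - e1 - 1/3*e2 + 3/2*e12
second term: -1/3 + e1 - 5/3*e2 - 3/2*e12
Answer: -4/3 - 2*e1 + 4/3*e2 + 3*e12


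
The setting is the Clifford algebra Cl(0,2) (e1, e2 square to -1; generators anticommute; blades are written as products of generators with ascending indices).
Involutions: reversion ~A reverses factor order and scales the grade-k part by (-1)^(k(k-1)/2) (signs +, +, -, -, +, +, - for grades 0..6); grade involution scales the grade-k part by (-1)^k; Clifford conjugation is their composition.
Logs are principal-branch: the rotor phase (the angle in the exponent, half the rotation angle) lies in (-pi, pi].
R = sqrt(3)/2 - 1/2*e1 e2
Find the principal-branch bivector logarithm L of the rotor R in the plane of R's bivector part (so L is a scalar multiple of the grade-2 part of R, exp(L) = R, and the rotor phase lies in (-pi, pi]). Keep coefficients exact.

The scalar part of R is sqrt(3)/2, and that scalar determines the rotor phase on the principal branch; recovering the unit plane as bivector-part over sine of the phase gives L = phase * plane.
Concretely: cos(phase) = sqrt(3)/2 gives phase = ±pi/6, and since phase/sin(phase) is even the sign is immaterial: L = (phase/sin(phase)) * <R>_2 = (pi/3) * <R>_2.
Answer: -pi/6*e1 e2


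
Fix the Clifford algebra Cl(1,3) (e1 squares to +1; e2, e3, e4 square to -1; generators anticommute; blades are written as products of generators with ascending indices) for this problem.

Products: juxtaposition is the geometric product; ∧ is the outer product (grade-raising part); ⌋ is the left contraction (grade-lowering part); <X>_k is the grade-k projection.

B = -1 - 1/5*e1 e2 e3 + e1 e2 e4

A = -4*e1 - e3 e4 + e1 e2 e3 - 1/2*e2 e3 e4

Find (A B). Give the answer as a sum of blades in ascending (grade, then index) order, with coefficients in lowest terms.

step 1: 1/5 + 4*e1 + 1/2*e1 e3 + 1/10*e1 e4 + 4/5*e2 e3 - 4*e2 e4 + 2*e3 e4 + 1/5*e1 e2 e4 + 1/2*e2 e3 e4
Answer: 1/5 + 4*e1 + 1/2*e1 e3 + 1/10*e1 e4 + 4/5*e2 e3 - 4*e2 e4 + 2*e3 e4 + 1/5*e1 e2 e4 + 1/2*e2 e3 e4


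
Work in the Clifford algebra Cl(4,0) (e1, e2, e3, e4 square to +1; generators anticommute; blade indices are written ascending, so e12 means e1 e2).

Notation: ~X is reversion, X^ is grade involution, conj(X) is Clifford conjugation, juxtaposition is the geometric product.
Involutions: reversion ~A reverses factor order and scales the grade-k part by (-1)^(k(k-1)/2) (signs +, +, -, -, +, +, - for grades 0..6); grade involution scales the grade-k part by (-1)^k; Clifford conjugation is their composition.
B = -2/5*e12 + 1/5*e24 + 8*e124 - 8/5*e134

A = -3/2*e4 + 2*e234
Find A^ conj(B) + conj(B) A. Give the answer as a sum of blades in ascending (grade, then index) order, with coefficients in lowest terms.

first term: 3/10*e2 + 2/5*e3 + 76/5*e12 + 68/5*e13 + 3/5*e124 + 4/5*e134
second term: 3/10*e2 - 2/5*e3 - 44/5*e12 + 92/5*e13 - 3/5*e124 + 4/5*e134
Answer: 3/5*e2 + 32/5*e12 + 32*e13 + 8/5*e134


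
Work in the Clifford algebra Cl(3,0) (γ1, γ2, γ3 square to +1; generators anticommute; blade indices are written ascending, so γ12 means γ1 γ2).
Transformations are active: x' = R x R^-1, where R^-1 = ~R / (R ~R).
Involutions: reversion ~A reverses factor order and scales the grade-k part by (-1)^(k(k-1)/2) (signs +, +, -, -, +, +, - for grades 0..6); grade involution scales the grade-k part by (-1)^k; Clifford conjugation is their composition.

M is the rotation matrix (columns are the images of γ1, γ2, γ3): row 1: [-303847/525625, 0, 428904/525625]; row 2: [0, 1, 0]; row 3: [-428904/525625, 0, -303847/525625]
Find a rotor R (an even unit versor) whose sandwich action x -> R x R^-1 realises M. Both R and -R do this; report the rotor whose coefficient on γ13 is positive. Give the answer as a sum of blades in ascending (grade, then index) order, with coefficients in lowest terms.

Method: write R = a + b12*γ12 + b13*γ13 + b23*γ23 with a^2 + b12^2 + b13^2 + b23^2 = 1 (so R^-1 = ~R). Expanding the columns R e_j ~R gives tr M = 4a^2 - 1 and, from the antisymmetric part, M21 - M12 = -4a*b12, M13 - M31 = 4a*b13, M32 - M23 = -4a*b23.
Here tr M = -82069/525625, so a^2 = (1 + tr M)/4 = 110889/525625 and a = ±333/725. Taking a = 333/725: M21 - M12 = 0, M13 - M31 = 857808/525625, M32 - M23 = 0, giving b12 = 0, b13 = 644/725, b23 = 0, i.e. R = 333/725 + 644/725*γ13.
Its γ13 coefficient is already positive.
Answer: 333/725 + 644/725*γ13. Sheet selection: the two-to-one cover makes ±R indistinguishable at the matrix level (trace -82069/525625), so uniqueness comes from the required sign on γ13.


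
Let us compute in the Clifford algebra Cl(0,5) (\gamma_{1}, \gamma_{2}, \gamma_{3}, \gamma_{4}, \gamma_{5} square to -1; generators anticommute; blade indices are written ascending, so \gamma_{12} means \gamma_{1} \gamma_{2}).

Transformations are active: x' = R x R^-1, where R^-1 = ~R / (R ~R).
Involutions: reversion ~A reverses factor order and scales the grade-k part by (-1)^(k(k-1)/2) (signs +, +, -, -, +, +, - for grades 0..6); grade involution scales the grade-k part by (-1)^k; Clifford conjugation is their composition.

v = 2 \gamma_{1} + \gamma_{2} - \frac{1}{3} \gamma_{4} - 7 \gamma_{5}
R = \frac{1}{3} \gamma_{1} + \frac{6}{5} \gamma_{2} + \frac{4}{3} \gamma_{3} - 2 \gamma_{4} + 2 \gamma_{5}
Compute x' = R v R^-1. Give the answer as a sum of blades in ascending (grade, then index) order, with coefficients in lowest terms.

~R = \frac{1}{3} \gamma_{1} + \frac{6}{5} \gamma_{2} + \frac{4}{3} \gamma_{3} - 2 \gamma_{4} + 2 \gamma_{5}, and R ~R = -\frac{2549}{225}, so R^-1 = ~R / (-\frac{2549}{225}).
R v = \frac{172}{15} - \frac{31}{15} \gamma_{12} - \frac{8}{3} \gamma_{13} + \frac{35}{9} \gamma_{14} - \frac{19}{3} \gamma_{15} - \frac{4}{3} \gamma_{23} + \frac{8}{5} \gamma_{24} - \frac{52}{5} \gamma_{25} - \frac{4}{9} \gamma_{34} - \frac{28}{3} \gamma_{35} + \frac{44}{3} \gamma_{45}
Answer: -\frac{6818}{2549} \gamma_{1} - \frac{8741}{2549} \gamma_{2} - \frac{6880}{2549} \gamma_{3} + \frac{33509}{7647} \gamma_{4} + \frac{7523}{2549} \gamma_{5}


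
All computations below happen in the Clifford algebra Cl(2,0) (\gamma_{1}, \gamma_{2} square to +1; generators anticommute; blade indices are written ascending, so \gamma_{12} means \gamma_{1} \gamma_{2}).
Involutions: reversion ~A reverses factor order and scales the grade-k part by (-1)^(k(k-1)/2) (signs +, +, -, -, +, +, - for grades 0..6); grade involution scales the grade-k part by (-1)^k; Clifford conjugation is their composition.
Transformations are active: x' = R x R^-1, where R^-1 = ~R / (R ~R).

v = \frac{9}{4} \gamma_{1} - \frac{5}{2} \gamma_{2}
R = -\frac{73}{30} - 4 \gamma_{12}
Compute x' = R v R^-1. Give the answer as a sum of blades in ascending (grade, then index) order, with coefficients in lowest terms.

~R = -\frac{73}{30} + 4 \gamma_{12}, and R ~R = \frac{19729}{900}, so R^-1 = ~R / (\frac{19729}{900}).
R v = \frac{181}{40} \gamma_{1} + \frac{181}{12} \gamma_{2}
Answer: -\frac{1419}{436} \gamma_{1} - \frac{185}{218} \gamma_{2}


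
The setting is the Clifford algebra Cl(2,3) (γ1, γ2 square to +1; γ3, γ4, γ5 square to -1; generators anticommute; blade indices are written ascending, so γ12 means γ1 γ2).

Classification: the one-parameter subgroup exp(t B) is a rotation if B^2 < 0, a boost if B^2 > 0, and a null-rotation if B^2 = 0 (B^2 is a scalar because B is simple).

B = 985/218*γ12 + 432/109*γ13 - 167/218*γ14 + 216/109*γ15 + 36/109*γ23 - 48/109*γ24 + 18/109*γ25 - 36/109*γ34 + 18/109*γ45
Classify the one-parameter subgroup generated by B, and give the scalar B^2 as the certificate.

B^2 term by term: the squares give (985/218)^2*(γ12)^2 + (432/109)^2*(γ13)^2 + (-167/218)^2*(γ14)^2 + (216/109)^2*(γ15)^2 + (36/109)^2*(γ23)^2 + (-48/109)^2*(γ24)^2 + (18/109)^2*(γ25)^2 + (-36/109)^2*(γ34)^2 + (18/109)^2*(γ45)^2 = 970225/47524*(-1) + 186624/11881*(+1) + 27889/47524*(+1) + 46656/11881*(+1) + 1296/11881*(+1) + 2304/11881*(+1) + 324/11881*(+1) + 1296/11881*(-1) + 324/11881*(-1) = 0 (each basis 2-blade squares to minus the product of its generators' squares); cross terms between blades sharing an index anticommute and cancel; the commuting (index-disjoint) pairs give grade-4 terms 2*c*c'*(blade product), which cancel blade by blade — γ1234: -35460/11881 + 41472/11881 - 6012/11881 = 0; γ1235: -15552/11881 + 15552/11881 = 0; γ1245: 17730/11881 + 3006/11881 - 20736/11881 = 0; γ1345: 15552/11881 - 15552/11881 = 0; γ2345: 1296/11881 - 1296/11881 = 0 — confirming B is simple. So B^2 = 0.
Answer: null-rotation, certificate B^2 = 0. The class reads off the invariant scalar 0 directly.


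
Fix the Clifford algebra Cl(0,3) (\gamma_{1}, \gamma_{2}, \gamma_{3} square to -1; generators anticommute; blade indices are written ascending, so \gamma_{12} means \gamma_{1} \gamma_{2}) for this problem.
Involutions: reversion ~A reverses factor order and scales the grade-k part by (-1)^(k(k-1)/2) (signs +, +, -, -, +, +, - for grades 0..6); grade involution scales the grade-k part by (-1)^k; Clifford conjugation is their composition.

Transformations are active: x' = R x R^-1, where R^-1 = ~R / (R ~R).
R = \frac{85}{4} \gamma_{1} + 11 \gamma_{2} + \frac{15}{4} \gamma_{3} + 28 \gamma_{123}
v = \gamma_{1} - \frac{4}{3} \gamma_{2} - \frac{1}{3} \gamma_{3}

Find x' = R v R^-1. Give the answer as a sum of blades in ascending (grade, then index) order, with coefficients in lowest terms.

~R = \frac{85}{4} \gamma_{1} + 11 \gamma_{2} + \frac{15}{4} \gamma_{3} - 28 \gamma_{123}, and R ~R = -\frac{10965}{8}, so R^-1 = ~R / (-\frac{10965}{8}).
R v = -\frac{16}{3} - 30 \gamma_{12} - \frac{289}{6} \gamma_{13} - \frac{80}{3} \gamma_{23}
Answer: \frac{13}{51} \gamma_{1} - \frac{28}{51} \gamma_{2} + \frac{27}{17} \gamma_{3}


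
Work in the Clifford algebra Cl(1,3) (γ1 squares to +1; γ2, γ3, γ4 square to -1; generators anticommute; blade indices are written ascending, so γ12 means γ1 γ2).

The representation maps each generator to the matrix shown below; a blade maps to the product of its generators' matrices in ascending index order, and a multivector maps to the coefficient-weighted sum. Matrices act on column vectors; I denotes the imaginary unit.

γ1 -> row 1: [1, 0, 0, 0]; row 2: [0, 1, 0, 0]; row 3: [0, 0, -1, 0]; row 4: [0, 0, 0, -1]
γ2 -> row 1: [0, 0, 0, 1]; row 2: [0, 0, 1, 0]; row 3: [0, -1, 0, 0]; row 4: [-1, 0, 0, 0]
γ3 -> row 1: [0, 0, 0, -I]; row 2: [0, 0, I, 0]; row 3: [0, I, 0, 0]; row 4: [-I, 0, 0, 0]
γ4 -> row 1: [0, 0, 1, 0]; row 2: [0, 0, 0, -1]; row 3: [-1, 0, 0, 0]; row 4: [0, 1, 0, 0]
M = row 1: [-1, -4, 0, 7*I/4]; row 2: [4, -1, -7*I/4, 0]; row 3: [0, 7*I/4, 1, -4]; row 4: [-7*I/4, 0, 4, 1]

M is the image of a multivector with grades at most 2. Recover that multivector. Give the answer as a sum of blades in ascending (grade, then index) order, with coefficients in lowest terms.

Method: the blade images are trace-orthogonal — tr(rho(e_A) rho(e_B)^-1) = 4 if A = B and 0 otherwise — and rho(e_A)^-1 = (e_A)^2 * rho(e_A) with (e_A)^2 = +1 or -1, so the coefficient of e_A in the preimage is (e_A)^2 * tr(M rho(e_A))/4.
Nonzero projections over blades of grade <= 2: γ1: (γ1)^2 = +1, tr(M rho(γ1)) = -4, coefficient -1; γ13: (γ13)^2 = +1, tr(M rho(γ13)) = -7, coefficient -7/4; γ24: (γ24)^2 = -1, tr(M rho(γ24)) = 16, coefficient -4. Every other blade of grade <= 2 projects to 0.
Answer: -γ1 - 7/4*γ13 - 4*γ24


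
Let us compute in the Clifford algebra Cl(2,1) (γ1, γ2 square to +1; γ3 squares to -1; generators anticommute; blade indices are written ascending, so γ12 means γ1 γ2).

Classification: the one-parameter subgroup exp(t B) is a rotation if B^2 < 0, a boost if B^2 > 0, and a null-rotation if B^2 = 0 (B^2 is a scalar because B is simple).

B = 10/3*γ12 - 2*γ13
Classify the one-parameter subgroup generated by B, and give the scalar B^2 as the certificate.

B^2 term by term: the squares give (10/3)^2*(γ12)^2 + (-2)^2*(γ13)^2 = 100/9*(-1) + 4*(+1) = -64/9 (each basis 2-blade squares to minus the product of its generators' squares); cross terms between blades sharing an index anticommute and cancel. So B^2 = -64/9.
Answer: rotation, certificate B^2 = -64/9. B^2 = -64/9 is basis-independent, so its sign is the whole story.


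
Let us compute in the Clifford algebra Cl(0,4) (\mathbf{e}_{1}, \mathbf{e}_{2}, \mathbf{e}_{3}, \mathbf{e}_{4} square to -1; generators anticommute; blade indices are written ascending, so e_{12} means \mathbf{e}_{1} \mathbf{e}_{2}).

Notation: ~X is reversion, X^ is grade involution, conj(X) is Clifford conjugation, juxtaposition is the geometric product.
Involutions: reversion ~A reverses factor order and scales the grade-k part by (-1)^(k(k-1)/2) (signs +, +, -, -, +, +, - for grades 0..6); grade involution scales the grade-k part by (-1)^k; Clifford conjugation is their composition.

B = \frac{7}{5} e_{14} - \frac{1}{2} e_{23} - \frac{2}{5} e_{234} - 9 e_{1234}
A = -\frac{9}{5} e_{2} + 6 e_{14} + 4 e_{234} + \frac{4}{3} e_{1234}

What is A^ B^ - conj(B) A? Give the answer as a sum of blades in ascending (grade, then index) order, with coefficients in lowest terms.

first term: -22 - \frac{532}{15} e_{1} + \frac{9}{10} e_{3} - 2 e_{4} + \frac{2}{3} e_{14} + \frac{782}{15} e_{23} - \frac{18}{25} e_{34} - 8 e_{123} - \frac{63}{25} e_{124} - \frac{81}{5} e_{134} - 3 e_{1234}
second term: -\frac{26}{5} - \frac{532}{15} e_{1} - \frac{9}{10} e_{3} - 2 e_{4} - \frac{2}{3} e_{14} + \frac{838}{15} e_{23} - \frac{18}{25} e_{34} + \frac{16}{5} e_{123} - \frac{63}{25} e_{124} - \frac{81}{5} e_{134} + 3 e_{1234}
Answer: -\frac{84}{5} + \frac{9}{5} e_{3} + \frac{4}{3} e_{14} - \frac{56}{15} e_{23} - \frac{56}{5} e_{123} - 6 e_{1234}


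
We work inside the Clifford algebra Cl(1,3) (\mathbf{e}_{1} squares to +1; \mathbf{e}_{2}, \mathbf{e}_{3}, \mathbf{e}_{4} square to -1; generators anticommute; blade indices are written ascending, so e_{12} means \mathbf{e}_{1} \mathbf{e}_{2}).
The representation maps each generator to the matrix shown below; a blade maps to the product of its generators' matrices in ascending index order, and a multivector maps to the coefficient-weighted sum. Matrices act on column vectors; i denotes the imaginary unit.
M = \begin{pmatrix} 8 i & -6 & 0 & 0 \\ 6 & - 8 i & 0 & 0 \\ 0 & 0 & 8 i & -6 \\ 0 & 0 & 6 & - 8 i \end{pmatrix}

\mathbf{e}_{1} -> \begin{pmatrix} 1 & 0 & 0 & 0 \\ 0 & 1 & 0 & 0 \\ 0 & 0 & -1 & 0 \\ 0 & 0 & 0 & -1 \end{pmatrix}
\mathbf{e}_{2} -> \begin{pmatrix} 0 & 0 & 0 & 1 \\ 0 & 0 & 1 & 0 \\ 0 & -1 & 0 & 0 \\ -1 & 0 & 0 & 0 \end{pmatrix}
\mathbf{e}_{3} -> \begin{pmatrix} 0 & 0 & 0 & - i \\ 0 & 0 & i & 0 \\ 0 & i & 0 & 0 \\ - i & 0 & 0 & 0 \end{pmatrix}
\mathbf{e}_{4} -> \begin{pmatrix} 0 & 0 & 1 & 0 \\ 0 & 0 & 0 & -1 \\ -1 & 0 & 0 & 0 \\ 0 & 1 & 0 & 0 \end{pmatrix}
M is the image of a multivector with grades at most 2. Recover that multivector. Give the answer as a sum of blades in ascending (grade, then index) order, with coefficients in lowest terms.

Method: the blade images are trace-orthogonal — tr(rho(e_A) rho(e_B)^-1) = 4 if A = B and 0 otherwise — and rho(e_A)^-1 = (e_A)^2 * rho(e_A) with (e_A)^2 = +1 or -1, so the coefficient of e_A in the preimage is (e_A)^2 * tr(M rho(e_A))/4.
Nonzero projections over blades of grade <= 2: e_{23}: (e_{23})^2 = -1, tr(M rho(e_{23})) = 32, coefficient -8; e_{24}: (e_{24})^2 = -1, tr(M rho(e_{24})) = 24, coefficient -6. Every other blade of grade <= 2 projects to 0.
Answer: -8 e_{23} - 6 e_{24}


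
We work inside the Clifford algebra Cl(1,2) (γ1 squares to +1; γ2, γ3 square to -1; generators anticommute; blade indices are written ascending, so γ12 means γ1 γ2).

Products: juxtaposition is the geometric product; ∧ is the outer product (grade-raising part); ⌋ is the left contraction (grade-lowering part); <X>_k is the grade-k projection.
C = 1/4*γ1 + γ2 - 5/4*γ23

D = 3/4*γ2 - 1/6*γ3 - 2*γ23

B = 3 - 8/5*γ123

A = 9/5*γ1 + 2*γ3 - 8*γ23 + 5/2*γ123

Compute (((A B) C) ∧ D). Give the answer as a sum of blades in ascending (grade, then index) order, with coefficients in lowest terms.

step 1: 4 - 37/5*γ1 + 6*γ3 + 16/5*γ12 - 672/25*γ23 + 15/2*γ123
step 2: -709/20 + 287/40*γ1 - 43/10*γ2 - 672/25*γ3 - 37/5*γ12 + 10*γ13 - 73/8*γ23 + 253/100*γ123
step 3: -2127/80*γ2 + 709/120*γ3 + 861/160*γ12 - 287/240*γ13 + 27533/300*γ23 - 1237/60*γ123
Answer: -2127/80*γ2 + 709/120*γ3 + 861/160*γ12 - 287/240*γ13 + 27533/300*γ23 - 1237/60*γ123


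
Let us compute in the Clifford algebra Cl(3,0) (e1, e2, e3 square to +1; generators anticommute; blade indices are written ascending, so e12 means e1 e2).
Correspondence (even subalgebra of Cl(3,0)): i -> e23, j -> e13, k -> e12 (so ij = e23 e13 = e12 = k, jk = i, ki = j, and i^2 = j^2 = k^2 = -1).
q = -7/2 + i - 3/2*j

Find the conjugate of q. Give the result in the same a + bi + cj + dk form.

In blades: q = -7/2 - 3/2*e13 + e23.
Quaternion conjugation is reversion on the even subalgebra: the scalar is fixed and every grade-2 blade flips sign, giving -7/2 + 3/2*e13 - e23; translating back:
Answer: -7/2 - i + 3/2*j


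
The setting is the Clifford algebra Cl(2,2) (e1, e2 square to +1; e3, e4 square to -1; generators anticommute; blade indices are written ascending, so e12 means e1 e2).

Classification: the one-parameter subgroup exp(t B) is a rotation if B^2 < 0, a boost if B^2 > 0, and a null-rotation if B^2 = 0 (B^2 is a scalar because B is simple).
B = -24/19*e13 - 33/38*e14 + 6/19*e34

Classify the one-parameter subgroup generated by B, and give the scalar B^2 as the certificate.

B^2 term by term: the squares give (-24/19)^2*(e13)^2 + (-33/38)^2*(e14)^2 + (6/19)^2*(e34)^2 = 576/361*(+1) + 1089/1444*(+1) + 36/361*(-1) = 9/4 (each basis 2-blade squares to minus the product of its generators' squares); cross terms between blades sharing an index anticommute and cancel. So B^2 = 9/4.
Answer: boost, certificate B^2 = 9/4. The class reads off the invariant scalar 9/4 directly.


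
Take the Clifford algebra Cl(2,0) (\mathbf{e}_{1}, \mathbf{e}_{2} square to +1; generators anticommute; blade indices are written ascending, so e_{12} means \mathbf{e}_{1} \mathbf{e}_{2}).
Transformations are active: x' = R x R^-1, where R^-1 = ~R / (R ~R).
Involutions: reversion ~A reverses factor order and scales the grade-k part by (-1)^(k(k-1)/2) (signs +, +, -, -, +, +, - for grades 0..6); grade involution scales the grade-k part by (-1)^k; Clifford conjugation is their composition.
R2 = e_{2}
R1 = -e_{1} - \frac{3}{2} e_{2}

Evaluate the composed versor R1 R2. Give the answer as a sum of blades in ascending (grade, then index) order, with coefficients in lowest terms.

Distribute over the terms of R2 (each basis-blade product reordered to ascending indices, repeated generators contracted through their squares):
R1 (e_{2}) = -\frac{3}{2} - e_{12}
Answer: -\frac{3}{2} - e_{12}


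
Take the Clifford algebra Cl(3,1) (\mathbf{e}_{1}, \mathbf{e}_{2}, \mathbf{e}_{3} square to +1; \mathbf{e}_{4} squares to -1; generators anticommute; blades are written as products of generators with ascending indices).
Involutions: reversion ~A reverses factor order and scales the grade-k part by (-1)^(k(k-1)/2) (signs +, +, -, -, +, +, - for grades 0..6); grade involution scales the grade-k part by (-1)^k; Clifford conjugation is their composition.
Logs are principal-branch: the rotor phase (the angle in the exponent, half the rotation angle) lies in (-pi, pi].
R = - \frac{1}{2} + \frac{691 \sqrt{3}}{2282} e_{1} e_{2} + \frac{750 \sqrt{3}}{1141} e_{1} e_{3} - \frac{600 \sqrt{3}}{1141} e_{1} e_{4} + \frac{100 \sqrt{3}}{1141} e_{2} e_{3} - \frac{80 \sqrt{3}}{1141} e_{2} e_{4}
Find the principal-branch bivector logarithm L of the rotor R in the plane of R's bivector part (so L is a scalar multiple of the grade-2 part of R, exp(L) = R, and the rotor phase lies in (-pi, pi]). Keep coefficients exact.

The scalar part of R is - \frac{1}{2}, which fixes the principal-branch rotor phase; the unit plane is then the bivector part divided by the sine of that phase, and L is that plane scaled by the phase.
Concretely: cos(phase) = - \frac{1}{2} gives phase = ±\frac{2 \pi}{3}, and since phase/sin(phase) is even the sign is immaterial: L = (phase/sin(phase)) * <R>_2 = (\frac{4 \sqrt{3} \pi}{9}) * <R>_2.
Answer: \frac{1382 \pi}{3423} e_{1} e_{2} + \frac{1000 \pi}{1141} e_{1} e_{3} - \frac{800 \pi}{1141} e_{1} e_{4} + \frac{400 \pi}{3423} e_{2} e_{3} - \frac{320 \pi}{3423} e_{2} e_{4}


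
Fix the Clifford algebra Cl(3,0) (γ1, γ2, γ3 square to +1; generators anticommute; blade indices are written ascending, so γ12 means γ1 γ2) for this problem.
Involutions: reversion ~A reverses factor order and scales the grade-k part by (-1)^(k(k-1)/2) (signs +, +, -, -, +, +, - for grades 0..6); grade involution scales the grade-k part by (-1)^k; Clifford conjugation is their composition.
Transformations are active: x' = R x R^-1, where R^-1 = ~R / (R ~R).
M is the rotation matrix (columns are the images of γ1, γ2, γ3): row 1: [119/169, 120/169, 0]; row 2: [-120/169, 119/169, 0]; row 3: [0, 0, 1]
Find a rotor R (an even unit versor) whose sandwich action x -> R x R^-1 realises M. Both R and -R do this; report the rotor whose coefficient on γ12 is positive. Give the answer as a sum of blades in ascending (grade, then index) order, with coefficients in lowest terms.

Method: write R = a + b12*γ12 + b13*γ13 + b23*γ23 with a^2 + b12^2 + b13^2 + b23^2 = 1 (so R^-1 = ~R). Expanding the columns R e_j ~R gives tr M = 4a^2 - 1 and, from the antisymmetric part, M21 - M12 = -4a*b12, M13 - M31 = 4a*b13, M32 - M23 = -4a*b23.
Here tr M = 407/169, so a^2 = (1 + tr M)/4 = 144/169 and a = ±12/13. Taking a = 12/13: M21 - M12 = -240/169, M13 - M31 = 0, M32 - M23 = 0, giving b12 = 5/13, b13 = 0, b23 = 0, i.e. R = 12/13 + 5/13*γ12.
Its γ12 coefficient is already positive.
Answer: 12/13 + 5/13*γ12. Uniqueness: Spin(3) -> SO(3) maps R and -R to the same rotation of trace 407/169; fixing the sign of the γ12 coefficient removes the ambiguity.


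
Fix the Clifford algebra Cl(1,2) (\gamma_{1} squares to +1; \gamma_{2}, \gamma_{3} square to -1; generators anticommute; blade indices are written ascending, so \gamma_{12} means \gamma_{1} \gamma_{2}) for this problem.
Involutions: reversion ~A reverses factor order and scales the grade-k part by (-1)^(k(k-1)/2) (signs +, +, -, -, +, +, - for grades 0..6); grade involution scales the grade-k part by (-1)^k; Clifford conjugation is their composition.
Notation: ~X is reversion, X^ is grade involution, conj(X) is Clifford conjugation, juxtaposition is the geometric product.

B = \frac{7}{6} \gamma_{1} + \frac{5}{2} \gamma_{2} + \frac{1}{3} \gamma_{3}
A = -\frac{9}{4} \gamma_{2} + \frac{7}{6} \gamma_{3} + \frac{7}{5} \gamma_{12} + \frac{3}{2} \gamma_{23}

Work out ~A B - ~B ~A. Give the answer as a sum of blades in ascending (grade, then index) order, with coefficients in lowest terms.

first term: \frac{377}{72} + \frac{7}{2} \gamma_{1} + \frac{32}{15} \gamma_{2} - \frac{15}{4} \gamma_{3} + \frac{21}{8} \gamma_{12} - \frac{49}{36} \gamma_{13} - \frac{11}{3} \gamma_{23} - \frac{133}{60} \gamma_{123}
second term: \frac{377}{72} - \frac{7}{2} \gamma_{1} - \frac{32}{15} \gamma_{2} + \frac{15}{4} \gamma_{3} - \frac{21}{8} \gamma_{12} + \frac{49}{36} \gamma_{13} + \frac{11}{3} \gamma_{23} - \frac{133}{60} \gamma_{123}
Answer: 7 \gamma_{1} + \frac{64}{15} \gamma_{2} - \frac{15}{2} \gamma_{3} + \frac{21}{4} \gamma_{12} - \frac{49}{18} \gamma_{13} - \frac{22}{3} \gamma_{23}


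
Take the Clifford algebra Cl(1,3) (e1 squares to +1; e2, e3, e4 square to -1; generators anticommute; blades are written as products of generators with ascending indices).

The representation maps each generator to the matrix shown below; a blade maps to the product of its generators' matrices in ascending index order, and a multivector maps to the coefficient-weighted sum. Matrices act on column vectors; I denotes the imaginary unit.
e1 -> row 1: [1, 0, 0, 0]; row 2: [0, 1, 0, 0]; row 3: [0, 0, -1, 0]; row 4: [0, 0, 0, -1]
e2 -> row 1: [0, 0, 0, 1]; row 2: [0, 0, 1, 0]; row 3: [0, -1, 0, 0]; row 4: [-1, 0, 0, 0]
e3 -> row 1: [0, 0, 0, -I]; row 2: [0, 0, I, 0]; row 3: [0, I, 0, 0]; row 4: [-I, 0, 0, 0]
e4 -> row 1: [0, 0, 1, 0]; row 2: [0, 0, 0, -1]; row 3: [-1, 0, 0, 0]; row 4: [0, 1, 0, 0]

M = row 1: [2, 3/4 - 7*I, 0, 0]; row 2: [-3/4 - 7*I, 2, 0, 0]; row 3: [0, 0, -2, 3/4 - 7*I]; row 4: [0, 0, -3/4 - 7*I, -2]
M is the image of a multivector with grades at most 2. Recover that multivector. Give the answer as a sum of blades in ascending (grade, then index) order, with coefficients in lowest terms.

Method: the blade images are trace-orthogonal — tr(rho(e_A) rho(e_B)^-1) = 4 if A = B and 0 otherwise — and rho(e_A)^-1 = (e_A)^2 * rho(e_A) with (e_A)^2 = +1 or -1, so the coefficient of e_A in the preimage is (e_A)^2 * tr(M rho(e_A))/4.
Nonzero projections over blades of grade <= 2: e1: (e1)^2 = +1, tr(M rho(e1)) = 8, coefficient 2; e2 e4: (e2 e4)^2 = -1, tr(M rho(e2 e4)) = -3, coefficient 3/4; e3 e4: (e3 e4)^2 = -1, tr(M rho(e3 e4)) = -28, coefficient 7. Every other blade of grade <= 2 projects to 0.
Answer: 2*e1 + 3/4*e2 e4 + 7*e3 e4


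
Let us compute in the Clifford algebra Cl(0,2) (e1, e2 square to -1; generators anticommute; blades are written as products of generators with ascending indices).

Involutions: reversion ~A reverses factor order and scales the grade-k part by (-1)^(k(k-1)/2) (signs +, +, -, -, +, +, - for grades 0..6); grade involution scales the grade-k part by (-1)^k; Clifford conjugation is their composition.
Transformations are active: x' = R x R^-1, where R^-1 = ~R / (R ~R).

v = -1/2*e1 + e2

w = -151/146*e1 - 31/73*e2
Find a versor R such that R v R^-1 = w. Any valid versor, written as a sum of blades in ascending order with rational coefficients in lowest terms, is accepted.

The midline construction: v and w both square to -5/4, so reflecting in their sum -112/73*e1 + 42/73*e2 exchanges them.
Answer: -112/73*e1 + 42/73*e2


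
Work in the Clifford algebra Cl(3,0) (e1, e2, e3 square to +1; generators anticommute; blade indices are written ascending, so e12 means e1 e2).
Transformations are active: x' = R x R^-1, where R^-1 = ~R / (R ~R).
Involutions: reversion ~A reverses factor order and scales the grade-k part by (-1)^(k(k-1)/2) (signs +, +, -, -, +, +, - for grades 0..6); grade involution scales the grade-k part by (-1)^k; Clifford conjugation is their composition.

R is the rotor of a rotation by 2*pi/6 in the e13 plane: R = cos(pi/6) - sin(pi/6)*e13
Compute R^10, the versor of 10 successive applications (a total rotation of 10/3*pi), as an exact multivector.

Rotor phase runs at HALF the rotation angle; powers of one rotor simply add phase, so after 10 steps in e13 the phase is 10*pi/6 = 5*pi/3 and R^10 = cos(5*pi/3) - sin(5*pi/3)*e13.
cos(5*pi/3) = 1/2 and sin(5*pi/3) = -sqrt(3)/2, so R^10 = 1/2 + sqrt(3)/2*e13. The net rotation is 4/3*pi (after discarding 1 full turn, each of which contributes a factor -1 to the rotor); the rotor keeps the half-angle phase exactly.
Answer: 1/2 + sqrt(3)/2*e13


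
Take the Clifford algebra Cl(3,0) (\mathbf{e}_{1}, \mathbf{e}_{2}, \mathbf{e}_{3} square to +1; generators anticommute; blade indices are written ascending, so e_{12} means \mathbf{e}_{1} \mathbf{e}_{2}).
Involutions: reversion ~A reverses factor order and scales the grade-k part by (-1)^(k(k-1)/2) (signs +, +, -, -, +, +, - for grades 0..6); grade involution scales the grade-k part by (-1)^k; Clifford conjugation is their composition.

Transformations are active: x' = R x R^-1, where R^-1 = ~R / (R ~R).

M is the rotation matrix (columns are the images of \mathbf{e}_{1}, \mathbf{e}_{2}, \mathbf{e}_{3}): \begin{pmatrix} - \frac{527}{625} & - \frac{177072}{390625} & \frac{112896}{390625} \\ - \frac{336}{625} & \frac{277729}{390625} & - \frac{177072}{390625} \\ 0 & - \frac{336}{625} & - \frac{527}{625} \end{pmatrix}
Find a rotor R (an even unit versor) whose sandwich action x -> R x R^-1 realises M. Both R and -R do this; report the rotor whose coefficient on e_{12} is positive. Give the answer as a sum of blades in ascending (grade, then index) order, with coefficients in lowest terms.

Method: write R = a + b12*e_{12} + b13*e_{13} + b23*e_{23} with a^2 + b12^2 + b13^2 + b23^2 = 1 (so R^-1 = ~R). Expanding the columns R e_j ~R gives tr M = 4a^2 - 1 and, from the antisymmetric part, M21 - M12 = -4a*b12, M13 - M31 = 4a*b13, M32 - M23 = -4a*b23.
Here tr M = -\frac{381021}{390625}, so a^2 = (1 + tr M)/4 = \frac{2401}{390625} and a = ±\frac{49}{625}. Taking a = \frac{49}{625}: M21 - M12 = -\frac{32928}{390625}, M13 - M31 = \frac{112896}{390625}, M32 - M23 = -\frac{32928}{390625}, giving b12 = \frac{168}{625}, b13 = \frac{576}{625}, b23 = \frac{168}{625}, i.e. R = \frac{49}{625} + \frac{168}{625} e_{12} + \frac{576}{625} e_{13} + \frac{168}{625} e_{23}.
Its e_{12} coefficient is already positive.
Answer: \frac{49}{625} + \frac{168}{625} e_{12} + \frac{576}{625} e_{13} + \frac{168}{625} e_{23}. Uniqueness: Spin(3) -> SO(3) maps R and -R to the same rotation of trace -\frac{381021}{390625}; fixing the sign of the e_{12} coefficient removes the ambiguity.


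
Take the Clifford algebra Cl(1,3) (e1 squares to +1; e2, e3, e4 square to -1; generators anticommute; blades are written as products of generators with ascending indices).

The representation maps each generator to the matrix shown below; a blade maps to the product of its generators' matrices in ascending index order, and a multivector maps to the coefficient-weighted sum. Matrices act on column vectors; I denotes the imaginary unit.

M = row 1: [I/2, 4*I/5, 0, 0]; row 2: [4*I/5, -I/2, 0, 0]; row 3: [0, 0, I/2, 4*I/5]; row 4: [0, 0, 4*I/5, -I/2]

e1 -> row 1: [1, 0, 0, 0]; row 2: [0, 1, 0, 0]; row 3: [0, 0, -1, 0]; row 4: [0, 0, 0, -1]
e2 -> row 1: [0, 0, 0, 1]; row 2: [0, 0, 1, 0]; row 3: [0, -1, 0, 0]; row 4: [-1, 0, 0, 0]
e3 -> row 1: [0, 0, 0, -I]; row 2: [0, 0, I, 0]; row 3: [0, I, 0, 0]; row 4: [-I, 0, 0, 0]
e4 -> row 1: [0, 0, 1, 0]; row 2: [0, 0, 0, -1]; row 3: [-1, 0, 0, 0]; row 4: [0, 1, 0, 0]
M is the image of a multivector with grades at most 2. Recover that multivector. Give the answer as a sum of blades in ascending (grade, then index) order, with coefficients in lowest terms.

Method: the blade images are trace-orthogonal — tr(rho(e_A) rho(e_B)^-1) = 4 if A = B and 0 otherwise — and rho(e_A)^-1 = (e_A)^2 * rho(e_A) with (e_A)^2 = +1 or -1, so the coefficient of e_A in the preimage is (e_A)^2 * tr(M rho(e_A))/4.
Nonzero projections over blades of grade <= 2: e2 e3: (e2 e3)^2 = -1, tr(M rho(e2 e3)) = 2, coefficient -1/2; e3 e4: (e3 e4)^2 = -1, tr(M rho(e3 e4)) = 16/5, coefficient -4/5. Every other blade of grade <= 2 projects to 0.
Answer: -1/2*e2 e3 - 4/5*e3 e4


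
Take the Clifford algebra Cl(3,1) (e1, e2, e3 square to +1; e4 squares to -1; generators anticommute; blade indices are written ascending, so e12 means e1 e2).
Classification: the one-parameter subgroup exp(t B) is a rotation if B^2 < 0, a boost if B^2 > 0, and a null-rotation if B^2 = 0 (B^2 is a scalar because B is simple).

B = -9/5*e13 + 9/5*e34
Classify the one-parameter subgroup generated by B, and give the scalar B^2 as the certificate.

B^2 term by term: the squares give (-9/5)^2*(e13)^2 + (9/5)^2*(e34)^2 = 81/25*(-1) + 81/25*(+1) = 0 (each basis 2-blade squares to minus the product of its generators' squares); cross terms between blades sharing an index anticommute and cancel. So B^2 = 0.
Answer: null-rotation, certificate B^2 = 0. The scalar 0 is the complete invariant here: its sign names the subgroup type.


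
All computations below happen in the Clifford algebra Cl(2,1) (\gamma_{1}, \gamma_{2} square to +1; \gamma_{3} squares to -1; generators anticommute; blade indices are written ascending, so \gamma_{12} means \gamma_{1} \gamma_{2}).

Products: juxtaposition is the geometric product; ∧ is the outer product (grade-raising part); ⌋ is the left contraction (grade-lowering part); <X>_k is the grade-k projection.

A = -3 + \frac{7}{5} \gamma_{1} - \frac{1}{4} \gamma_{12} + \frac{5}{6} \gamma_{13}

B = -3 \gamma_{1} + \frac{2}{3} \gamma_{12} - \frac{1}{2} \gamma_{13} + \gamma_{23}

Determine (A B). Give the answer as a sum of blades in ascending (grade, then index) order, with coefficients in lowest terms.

step 1: -\frac{89}{20} + 9 \gamma_{1} + \frac{11}{60} \gamma_{2} + \frac{9}{5} \gamma_{3} - \frac{7}{6} \gamma_{12} + \frac{5}{4} \gamma_{13} - \frac{185}{72} \gamma_{23} + \frac{7}{5} \gamma_{123}
Answer: -\frac{89}{20} + 9 \gamma_{1} + \frac{11}{60} \gamma_{2} + \frac{9}{5} \gamma_{3} - \frac{7}{6} \gamma_{12} + \frac{5}{4} \gamma_{13} - \frac{185}{72} \gamma_{23} + \frac{7}{5} \gamma_{123}


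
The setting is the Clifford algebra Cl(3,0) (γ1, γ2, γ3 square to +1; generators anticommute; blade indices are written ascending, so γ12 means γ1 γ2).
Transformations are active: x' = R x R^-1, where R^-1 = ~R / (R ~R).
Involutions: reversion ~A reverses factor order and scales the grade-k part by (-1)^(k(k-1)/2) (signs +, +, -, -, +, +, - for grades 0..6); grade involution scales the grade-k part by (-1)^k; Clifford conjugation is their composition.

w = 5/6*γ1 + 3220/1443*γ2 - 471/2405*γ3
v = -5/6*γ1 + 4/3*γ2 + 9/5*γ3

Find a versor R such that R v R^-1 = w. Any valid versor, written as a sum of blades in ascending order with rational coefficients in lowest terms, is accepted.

R = v + w = 5144/1443*γ2 + 3858/2405*γ3 works: the equal norms (5141/900) guarantee its sandwich swaps v into w.
Answer: 5144/1443*γ2 + 3858/2405*γ3
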